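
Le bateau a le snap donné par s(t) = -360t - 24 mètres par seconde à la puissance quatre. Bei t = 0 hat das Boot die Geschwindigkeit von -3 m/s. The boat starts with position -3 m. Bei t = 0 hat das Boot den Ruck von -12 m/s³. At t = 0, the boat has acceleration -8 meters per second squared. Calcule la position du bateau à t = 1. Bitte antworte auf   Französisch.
En partant du snap s(t) = -360·t - 24, nous prenons 4 intégrales. En intégrant le snap et en utilisant la condition initiale j(0) = -12, nous obtenons j(t) = -180·t^2 - 24·t - 12. En intégrant le jerk et en utilisant la condition initiale a(0) = -8, nous obtenons a(t) = -60·t^3 - 12·t^2 - 12·t - 8. La primitive de l'accélération est la vitesse. En utilisant v(0) = -3, nous obtenons v(t) = -15·t^4 - 4·t^3 - 6·t^2 - 8·t - 3. En intégrant la vitesse et en utilisant la condition initiale x(0) = -3, nous obtenons x(t) = -3·t^5 - t^4 - 2·t^3 - 4·t^2 - 3·t - 3. Nous avons la position x(t) = -3·t^5 - t^4 - 2·t^3 - 4·t^2 - 3·t - 3. En substituant t = 1: x(1) = -16.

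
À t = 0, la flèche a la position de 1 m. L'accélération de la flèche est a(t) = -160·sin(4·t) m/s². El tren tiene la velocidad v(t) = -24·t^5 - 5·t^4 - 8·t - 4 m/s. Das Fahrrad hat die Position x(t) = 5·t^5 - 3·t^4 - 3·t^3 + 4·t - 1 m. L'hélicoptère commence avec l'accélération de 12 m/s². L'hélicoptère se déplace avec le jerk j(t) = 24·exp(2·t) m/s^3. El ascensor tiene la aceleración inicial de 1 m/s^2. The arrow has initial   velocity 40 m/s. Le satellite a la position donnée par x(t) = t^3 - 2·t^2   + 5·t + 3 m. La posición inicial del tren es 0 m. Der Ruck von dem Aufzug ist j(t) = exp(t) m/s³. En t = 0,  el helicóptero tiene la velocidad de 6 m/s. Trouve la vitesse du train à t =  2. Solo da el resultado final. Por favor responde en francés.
La vitesse à t = 2 est v = -868.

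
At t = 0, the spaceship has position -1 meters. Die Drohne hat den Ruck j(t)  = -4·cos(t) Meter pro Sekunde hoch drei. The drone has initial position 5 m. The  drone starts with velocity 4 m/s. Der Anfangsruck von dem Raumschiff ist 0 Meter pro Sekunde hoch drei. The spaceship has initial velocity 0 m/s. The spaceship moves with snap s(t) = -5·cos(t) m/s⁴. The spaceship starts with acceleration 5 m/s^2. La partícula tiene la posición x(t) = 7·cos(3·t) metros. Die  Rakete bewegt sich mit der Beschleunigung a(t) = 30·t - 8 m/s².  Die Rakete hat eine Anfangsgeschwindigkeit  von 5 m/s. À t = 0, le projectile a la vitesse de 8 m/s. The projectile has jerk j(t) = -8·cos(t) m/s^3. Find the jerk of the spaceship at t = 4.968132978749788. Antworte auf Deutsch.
Um dies zu lösen, müssen wir 1 Integral unserer Gleichung für den Snap s(t) = -5·cos(t) finden. Durch Integration von dem Snap und Verwendung der Anfangsbedingung j(0) = 0, erhalten wir j(t) = -5·sin(t). Mit j(t) = -5·sin(t) und Einsetzen von t = 4.968132978749788, finden wir j = 4.83737678858608.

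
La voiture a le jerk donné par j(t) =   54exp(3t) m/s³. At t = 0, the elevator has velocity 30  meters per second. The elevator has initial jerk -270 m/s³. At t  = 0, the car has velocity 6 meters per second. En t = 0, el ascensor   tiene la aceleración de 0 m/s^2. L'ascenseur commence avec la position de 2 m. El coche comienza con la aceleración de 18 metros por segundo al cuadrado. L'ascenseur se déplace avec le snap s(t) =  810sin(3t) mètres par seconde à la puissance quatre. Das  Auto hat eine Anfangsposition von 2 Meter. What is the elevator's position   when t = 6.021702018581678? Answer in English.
To solve this, we need to take 4 integrals of our snap equation s(t) = 810·sin(3·t). Finding the antiderivative of s(t) and using j(0) = -270: j(t) = -270·cos(3·t). Taking ∫j(t)dt and applying a(0) = 0, we find a(t) = -90·sin(3·t). The antiderivative of acceleration, with v(0) = 30, gives velocity: v(t) = 30·cos(3·t). Finding the integral of v(t) and using x(0) = 2: x(t) = 10·sin(3·t) + 2. We have position x(t) = 10·sin(3·t) + 2. Substituting t = 6.021702018581678: x(6.021702018581678) = -5.06435915681524.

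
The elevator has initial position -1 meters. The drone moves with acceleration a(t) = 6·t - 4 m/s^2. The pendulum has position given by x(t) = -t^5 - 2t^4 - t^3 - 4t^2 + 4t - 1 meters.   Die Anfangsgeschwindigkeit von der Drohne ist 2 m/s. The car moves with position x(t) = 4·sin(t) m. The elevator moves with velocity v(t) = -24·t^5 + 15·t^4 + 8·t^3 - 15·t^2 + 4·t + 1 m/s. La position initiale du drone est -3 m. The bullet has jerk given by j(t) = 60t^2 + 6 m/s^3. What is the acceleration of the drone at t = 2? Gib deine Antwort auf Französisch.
Nous avons l'accélération a(t) = 6·t - 4. En substituant t = 2: a(2) = 8.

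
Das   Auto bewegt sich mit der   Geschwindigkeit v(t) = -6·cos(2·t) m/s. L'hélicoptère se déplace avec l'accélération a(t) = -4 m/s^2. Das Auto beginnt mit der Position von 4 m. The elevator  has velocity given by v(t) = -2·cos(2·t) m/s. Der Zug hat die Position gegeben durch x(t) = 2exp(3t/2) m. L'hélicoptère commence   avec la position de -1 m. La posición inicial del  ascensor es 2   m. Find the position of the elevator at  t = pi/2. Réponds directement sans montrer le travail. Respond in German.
Bei t = pi/2, x = 2.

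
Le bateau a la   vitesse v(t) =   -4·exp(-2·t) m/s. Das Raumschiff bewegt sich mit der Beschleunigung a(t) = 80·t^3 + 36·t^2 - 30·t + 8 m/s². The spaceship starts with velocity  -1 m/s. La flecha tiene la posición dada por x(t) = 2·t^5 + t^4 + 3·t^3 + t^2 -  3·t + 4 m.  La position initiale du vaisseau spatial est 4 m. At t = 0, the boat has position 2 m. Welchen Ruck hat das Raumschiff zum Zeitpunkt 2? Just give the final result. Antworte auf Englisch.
j(2) = 1074.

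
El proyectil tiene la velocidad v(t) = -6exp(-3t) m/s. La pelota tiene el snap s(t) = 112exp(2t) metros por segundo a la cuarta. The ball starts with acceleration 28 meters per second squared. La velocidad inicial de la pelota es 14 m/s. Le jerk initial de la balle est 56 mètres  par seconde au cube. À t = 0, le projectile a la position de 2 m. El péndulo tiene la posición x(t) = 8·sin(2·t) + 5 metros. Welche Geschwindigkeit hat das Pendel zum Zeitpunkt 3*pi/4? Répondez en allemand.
Wir müssen unsere Gleichung für die Position x(t) = 8·sin(2·t) + 5 1-mal ableiten. Mit d/dt von x(t) finden wir v(t) = 16·cos(2·t). Wir haben die Geschwindigkeit v(t) = 16·cos(2·t). Durch Einsetzen von t = 3*pi/4: v(3*pi/4) = 0.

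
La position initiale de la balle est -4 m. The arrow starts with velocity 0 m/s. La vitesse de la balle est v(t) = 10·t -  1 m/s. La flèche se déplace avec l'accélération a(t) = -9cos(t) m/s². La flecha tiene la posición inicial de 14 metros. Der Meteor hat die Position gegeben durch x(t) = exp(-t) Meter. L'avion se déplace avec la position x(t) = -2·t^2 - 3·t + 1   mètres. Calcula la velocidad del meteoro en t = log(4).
Para resolver esto, necesitamos tomar 1 derivada de nuestra ecuación de la posición x(t) = exp(-t). Tomando d/dt de x(t), encontramos v(t) = -exp(-t). De la ecuación de la velocidad v(t) = -exp(-t), sustituimos t = log(4) para obtener v = -1/4.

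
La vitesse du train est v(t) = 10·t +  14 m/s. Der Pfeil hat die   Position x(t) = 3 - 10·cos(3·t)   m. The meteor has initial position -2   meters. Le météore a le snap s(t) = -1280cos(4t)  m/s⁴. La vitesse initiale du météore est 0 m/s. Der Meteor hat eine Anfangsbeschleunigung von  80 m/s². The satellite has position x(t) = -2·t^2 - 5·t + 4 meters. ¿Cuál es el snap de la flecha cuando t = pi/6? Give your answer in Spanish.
Debemos derivar nuestra ecuación de la posición x(t) = 3 - 10·cos(3·t) 4 veces. La derivada de la posición da la velocidad: v(t) = 30·sin(3·t). Derivando la velocidad, obtenemos la aceleración: a(t) = 90·cos(3·t). Tomando d/dt de a(t), encontramos j(t) = -270·sin(3·t). Derivando la sacudida, obtenemos el snap: s(t) = -810·cos(3·t). Usando s(t) = -810·cos(3·t) y sustituyendo t = pi/6, encontramos s = 0.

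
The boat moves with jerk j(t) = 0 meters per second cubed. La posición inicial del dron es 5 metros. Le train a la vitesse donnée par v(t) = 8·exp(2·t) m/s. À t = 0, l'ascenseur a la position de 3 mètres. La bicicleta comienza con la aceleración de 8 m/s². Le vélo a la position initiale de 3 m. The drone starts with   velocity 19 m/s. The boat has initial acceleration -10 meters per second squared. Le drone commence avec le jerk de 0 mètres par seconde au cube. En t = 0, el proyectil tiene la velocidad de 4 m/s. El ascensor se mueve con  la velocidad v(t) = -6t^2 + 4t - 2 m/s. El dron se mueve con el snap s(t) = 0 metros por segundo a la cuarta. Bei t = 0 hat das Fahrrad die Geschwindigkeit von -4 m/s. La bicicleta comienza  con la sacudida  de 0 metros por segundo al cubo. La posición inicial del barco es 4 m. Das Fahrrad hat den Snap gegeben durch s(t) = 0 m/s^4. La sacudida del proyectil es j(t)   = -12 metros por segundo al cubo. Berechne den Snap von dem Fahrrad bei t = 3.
Wir haben den Snap s(t) = 0. Durch Einsetzen von t = 3: s(3) = 0.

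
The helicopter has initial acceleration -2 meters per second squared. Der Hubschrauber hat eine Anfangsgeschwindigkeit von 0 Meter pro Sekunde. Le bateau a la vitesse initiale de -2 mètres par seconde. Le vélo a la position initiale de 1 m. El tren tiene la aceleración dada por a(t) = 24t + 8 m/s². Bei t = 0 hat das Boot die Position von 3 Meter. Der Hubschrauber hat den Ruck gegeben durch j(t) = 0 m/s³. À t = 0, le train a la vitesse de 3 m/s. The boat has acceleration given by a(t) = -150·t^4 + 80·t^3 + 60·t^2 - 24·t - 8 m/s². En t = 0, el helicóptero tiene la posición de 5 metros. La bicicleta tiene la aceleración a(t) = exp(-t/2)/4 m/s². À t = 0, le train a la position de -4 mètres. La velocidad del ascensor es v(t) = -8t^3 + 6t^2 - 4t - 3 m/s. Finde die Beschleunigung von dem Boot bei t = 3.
Wir haben die Beschleunigung a(t) = -150·t^4 + 80·t^3 + 60·t^2 - 24·t - 8. Durch Einsetzen von t = 3: a(3) = -9530.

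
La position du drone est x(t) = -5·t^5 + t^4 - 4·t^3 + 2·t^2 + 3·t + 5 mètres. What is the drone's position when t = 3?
We have position x(t) = -5·t^5 + t^4 - 4·t^3 + 2·t^2 + 3·t + 5. Substituting t = 3: x(3) = -1210.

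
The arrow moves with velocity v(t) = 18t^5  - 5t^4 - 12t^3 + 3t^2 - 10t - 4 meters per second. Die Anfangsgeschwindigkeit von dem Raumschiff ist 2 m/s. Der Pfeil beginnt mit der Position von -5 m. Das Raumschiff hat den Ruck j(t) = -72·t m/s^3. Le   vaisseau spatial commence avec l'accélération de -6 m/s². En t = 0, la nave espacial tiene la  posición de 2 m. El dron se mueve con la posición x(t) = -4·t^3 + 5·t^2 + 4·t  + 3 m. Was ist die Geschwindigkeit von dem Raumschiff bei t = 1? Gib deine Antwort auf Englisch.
To find the answer, we compute 2 antiderivatives of j(t) = -72·t. Taking ∫j(t)dt and applying a(0) = -6, we find a(t) = -36·t^2 - 6. The integral of acceleration is velocity. Using v(0) = 2, we get v(t) = -12·t^3 - 6·t + 2. We have velocity v(t) = -12·t^3 - 6·t + 2. Substituting t = 1: v(1) = -16.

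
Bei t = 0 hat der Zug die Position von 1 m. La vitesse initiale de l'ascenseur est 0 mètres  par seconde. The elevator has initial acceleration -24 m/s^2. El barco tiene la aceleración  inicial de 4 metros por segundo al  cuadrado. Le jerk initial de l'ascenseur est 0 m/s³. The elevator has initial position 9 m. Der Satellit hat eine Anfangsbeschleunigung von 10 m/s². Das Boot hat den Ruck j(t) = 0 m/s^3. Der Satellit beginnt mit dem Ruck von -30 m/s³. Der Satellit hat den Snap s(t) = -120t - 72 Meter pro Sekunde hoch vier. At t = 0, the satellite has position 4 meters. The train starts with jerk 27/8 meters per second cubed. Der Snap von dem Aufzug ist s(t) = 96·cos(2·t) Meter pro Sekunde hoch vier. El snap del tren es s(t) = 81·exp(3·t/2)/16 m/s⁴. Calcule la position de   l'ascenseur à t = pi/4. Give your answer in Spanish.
Partiendo del snap s(t) = 96·cos(2·t), tomamos 4 integrales. Tomando ∫s(t)dt y aplicando j(0) = 0, encontramos j(t) = 48·sin(2·t). La antiderivada de la sacudida, con a(0) = -24, da la aceleración: a(t) = -24·cos(2·t). Tomando ∫a(t)dt y aplicando v(0) = 0, encontramos v(t) = -12·sin(2·t). Integrando la velocidad y usando la condición inicial x(0) = 9, obtenemos x(t) = 6·cos(2·t) + 3. De la ecuación de la posición x(t) = 6·cos(2·t) + 3, sustituimos t = pi/4 para obtener x = 3.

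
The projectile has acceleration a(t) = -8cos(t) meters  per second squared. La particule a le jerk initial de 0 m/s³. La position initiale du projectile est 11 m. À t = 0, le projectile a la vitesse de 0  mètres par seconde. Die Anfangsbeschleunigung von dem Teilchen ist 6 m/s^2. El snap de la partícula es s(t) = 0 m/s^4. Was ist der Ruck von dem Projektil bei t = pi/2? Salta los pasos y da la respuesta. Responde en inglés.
The answer is 8.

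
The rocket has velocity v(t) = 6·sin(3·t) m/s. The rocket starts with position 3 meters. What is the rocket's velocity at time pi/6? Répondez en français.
En utilisant v(t) = 6·sin(3·t) et en substituant t = pi/6, nous trouvons v = 6.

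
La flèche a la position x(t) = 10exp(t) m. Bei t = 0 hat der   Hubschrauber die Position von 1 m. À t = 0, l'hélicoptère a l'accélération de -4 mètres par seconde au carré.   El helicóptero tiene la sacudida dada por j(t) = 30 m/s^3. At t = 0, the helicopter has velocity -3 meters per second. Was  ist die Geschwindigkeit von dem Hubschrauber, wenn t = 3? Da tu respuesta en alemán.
Wir müssen die Stammfunktion unserer Gleichung für den Ruck j(t) = 30 2-mal finden. Das Integral von dem Ruck, mit a(0) = -4, ergibt die Beschleunigung: a(t) = 30·t - 4. Die Stammfunktion von der Beschleunigung, mit v(0) = -3, ergibt die Geschwindigkeit: v(t) = 15·t^2 - 4·t - 3. Aus der Gleichung für die Geschwindigkeit v(t) = 15·t^2 - 4·t - 3, setzen wir t = 3 ein und erhalten v = 120.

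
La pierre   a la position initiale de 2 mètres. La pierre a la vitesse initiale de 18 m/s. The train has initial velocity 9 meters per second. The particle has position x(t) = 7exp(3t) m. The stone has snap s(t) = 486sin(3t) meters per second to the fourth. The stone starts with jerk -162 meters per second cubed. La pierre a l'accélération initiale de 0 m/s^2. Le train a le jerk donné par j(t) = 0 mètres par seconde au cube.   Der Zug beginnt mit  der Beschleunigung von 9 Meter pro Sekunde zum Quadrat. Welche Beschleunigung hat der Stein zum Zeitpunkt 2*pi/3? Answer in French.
Nous devons intégrer notre équation du snap s(t) = 486·sin(3·t) 2 fois. En intégrant le snap et en utilisant la condition initiale j(0) = -162, nous obtenons j(t) = -162·cos(3·t). En prenant ∫j(t)dt et en appliquant a(0) = 0, nous trouvons a(t) = -54·sin(3·t). Nous avons l'accélération a(t) = -54·sin(3·t). En substituant t = 2*pi/3: a(2*pi/3) = 0.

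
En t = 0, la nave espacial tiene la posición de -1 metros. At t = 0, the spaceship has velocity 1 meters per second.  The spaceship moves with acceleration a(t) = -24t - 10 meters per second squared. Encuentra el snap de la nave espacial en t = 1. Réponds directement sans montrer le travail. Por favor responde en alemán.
Der Snap bei t = 1 ist s = 0.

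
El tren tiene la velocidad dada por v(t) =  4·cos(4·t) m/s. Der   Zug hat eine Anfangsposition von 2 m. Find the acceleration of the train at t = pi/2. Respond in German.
Ausgehend von der Geschwindigkeit v(t) = 4·cos(4·t), nehmen wir 1 Ableitung. Mit d/dt von v(t) finden wir a(t) = -16·sin(4·t). Wir haben die Beschleunigung a(t) = -16·sin(4·t). Durch Einsetzen von t = pi/2: a(pi/2) = 0.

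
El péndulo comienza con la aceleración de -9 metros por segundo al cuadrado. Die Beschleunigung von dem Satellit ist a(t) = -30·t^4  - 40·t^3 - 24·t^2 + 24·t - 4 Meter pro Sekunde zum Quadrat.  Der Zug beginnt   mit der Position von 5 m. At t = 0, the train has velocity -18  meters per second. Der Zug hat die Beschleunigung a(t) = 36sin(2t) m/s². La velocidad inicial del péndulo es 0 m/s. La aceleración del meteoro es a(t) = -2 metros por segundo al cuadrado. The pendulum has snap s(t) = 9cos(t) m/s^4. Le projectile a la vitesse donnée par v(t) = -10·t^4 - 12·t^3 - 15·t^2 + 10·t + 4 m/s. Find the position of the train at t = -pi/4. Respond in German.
Um dies zu lösen, müssen wir 2 Stammfunktionen unserer Gleichung für die Beschleunigung a(t) = 36·sin(2·t) finden. Durch Integration von der Beschleunigung und Verwendung der Anfangsbedingung v(0) = -18, erhalten wir v(t) = -18·cos(2·t). Die Stammfunktion von der Geschwindigkeit, mit x(0) = 5, ergibt die Position: x(t) = 5 - 9·sin(2·t). Wir haben die Position x(t) = 5 - 9·sin(2·t). Durch Einsetzen von t = -pi/4: x(-pi/4) = 14.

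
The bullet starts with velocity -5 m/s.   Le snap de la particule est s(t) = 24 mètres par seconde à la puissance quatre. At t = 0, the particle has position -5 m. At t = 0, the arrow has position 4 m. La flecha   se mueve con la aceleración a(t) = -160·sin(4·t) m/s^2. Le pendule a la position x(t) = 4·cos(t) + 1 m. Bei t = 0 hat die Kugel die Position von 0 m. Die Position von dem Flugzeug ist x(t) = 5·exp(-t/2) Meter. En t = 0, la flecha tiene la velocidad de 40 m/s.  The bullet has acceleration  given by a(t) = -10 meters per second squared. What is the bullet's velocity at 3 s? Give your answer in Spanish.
Debemos encontrar la antiderivada de nuestra ecuación de la aceleración a(t) = -10 1 vez. La integral de la aceleración, con v(0) = -5, da la velocidad: v(t) = -10·t - 5. Usando v(t) = -10·t - 5 y sustituyendo t = 3, encontramos v = -35.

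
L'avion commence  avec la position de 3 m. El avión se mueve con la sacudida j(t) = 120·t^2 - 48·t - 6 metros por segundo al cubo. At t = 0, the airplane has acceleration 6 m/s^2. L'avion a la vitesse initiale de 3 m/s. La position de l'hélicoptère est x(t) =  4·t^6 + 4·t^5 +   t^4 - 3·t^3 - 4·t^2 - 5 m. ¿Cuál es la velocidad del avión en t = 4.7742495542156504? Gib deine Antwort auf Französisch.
Nous devons trouver la primitive de notre équation du jerk j(t) = 120·t^2 - 48·t - 6 2 fois. En intégrant le jerk et en utilisant la condition initiale a(0) = 6, nous obtenons a(t) = 40·t^3 - 24·t^2 - 6·t + 6. La primitive de l'accélération, avec v(0) = 3, donne la vitesse: v(t) = 10·t^4 - 8·t^3 - 3·t^2 + 6·t + 3. En utilisant v(t) = 10·t^4 - 8·t^3 - 3·t^2 + 6·t + 3 et en substituant t = 4.7742495542156504, nous trouvons v = 4288.10947993714.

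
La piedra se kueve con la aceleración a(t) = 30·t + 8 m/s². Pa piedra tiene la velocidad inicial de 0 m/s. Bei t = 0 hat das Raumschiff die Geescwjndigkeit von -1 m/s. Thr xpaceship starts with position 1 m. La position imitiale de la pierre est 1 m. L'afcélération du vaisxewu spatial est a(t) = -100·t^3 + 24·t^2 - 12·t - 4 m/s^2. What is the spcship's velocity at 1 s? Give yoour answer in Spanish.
Para resolver esto, necesitamos tomar 1 antiderivada de nuestra ecuación de la aceleración a(t) = -100·t^3 + 24·t^2 - 12·t - 4. Integrando la aceleración y usando la condición inicial v(0) = -1, obtenemos v(t) = -25·t^4 + 8·t^3 - 6·t^2 - 4·t - 1. De la ecuación de la velocidad v(t) = -25·t^4 + 8·t^3 - 6·t^2 - 4·t - 1, sustituimos t = 1 para obtener v = -28.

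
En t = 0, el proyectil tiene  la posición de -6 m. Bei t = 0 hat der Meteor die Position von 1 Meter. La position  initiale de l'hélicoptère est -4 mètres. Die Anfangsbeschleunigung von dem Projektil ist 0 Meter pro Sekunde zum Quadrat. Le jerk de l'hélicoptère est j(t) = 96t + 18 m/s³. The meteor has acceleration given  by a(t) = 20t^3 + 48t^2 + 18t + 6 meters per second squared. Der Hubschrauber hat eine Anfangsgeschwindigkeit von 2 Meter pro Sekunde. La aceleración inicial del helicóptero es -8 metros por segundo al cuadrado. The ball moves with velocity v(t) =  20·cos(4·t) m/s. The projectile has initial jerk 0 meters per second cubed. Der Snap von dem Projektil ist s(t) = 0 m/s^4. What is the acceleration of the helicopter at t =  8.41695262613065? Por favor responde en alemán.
Um dies zu lösen, müssen wir 1 Integral unserer Gleichung für den Ruck j(t) = 96·t + 18 finden. Die Stammfunktion von dem Ruck, mit a(0) = -8, ergibt die Beschleunigung: a(t) = 48·t^2 + 18·t - 8. Mit a(t) = 48·t^2 + 18·t - 8 und Einsetzen von t = 8.41695262613065, finden wir a = 3544.06953977568.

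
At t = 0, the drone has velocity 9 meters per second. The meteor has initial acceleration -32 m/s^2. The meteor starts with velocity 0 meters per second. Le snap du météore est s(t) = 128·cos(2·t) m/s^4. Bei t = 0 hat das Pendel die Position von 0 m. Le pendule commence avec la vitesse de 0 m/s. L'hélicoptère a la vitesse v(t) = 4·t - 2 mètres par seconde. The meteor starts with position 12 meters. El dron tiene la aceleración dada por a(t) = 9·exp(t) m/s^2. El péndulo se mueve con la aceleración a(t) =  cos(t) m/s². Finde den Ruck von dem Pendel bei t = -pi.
Wir müssen unsere Gleichung für die Beschleunigung a(t) = cos(t) 1-mal ableiten. Die Ableitung von der Beschleunigung ergibt den Ruck: j(t) = -sin(t). Wir haben den Ruck j(t) = -sin(t). Durch Einsetzen von t = -pi: j(-pi) = 0.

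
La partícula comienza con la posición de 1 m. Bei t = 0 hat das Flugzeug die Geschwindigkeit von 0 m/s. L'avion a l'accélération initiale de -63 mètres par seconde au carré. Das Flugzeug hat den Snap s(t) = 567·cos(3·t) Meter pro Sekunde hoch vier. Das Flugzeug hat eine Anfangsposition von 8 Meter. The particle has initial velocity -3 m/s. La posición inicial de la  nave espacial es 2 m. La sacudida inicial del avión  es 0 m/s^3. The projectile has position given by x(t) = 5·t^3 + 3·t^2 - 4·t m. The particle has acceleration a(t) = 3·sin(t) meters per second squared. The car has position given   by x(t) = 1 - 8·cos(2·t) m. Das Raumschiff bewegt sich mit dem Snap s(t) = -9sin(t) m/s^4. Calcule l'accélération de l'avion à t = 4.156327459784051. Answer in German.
Ausgehend von dem Snap s(t) = 567·cos(3·t), nehmen wir 2 Stammfunktionen. Die Stammfunktion von dem Snap ist der Ruck. Mit j(0) = 0 erhalten wir j(t) = 189·sin(3·t). Das Integral von dem Ruck, mit a(0) = -63, ergibt die Beschleunigung: a(t) = -63·cos(3·t). Wir haben die Beschleunigung a(t) = -63·cos(3·t). Durch Einsetzen von t = 4.156327459784051: a(4.156327459784051) = -62.7014753055901.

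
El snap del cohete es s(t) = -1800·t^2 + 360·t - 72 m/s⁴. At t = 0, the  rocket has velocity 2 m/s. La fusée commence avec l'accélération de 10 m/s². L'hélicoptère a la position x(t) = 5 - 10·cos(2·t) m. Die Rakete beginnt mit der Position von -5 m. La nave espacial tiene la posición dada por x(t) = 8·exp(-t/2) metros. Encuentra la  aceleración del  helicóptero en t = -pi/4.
Partiendo de la posición x(t) = 5 - 10·cos(2·t), tomamos 2 derivadas. Derivando la posición, obtenemos la velocidad: v(t) = 20·sin(2·t). Tomando d/dt de v(t), encontramos a(t) = 40·cos(2·t). Tenemos la aceleración a(t) = 40·cos(2·t). Sustituyendo t = -pi/4: a(-pi/4) = 0.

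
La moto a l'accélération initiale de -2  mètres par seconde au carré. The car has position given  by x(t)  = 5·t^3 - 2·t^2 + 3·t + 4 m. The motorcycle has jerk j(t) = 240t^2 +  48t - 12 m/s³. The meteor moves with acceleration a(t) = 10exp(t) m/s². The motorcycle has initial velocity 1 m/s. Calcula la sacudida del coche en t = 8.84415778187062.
Debemos derivar nuestra ecuación de la posición x(t) = 5·t^3 - 2·t^2 + 3·t + 4 3 veces. Derivando la posición, obtenemos la velocidad: v(t) = 15·t^2 - 4·t + 3. Tomando d/dt de v(t), encontramos a(t) = 30·t - 4. La derivada de la aceleración da la sacudida: j(t) = 30. De la ecuación de la sacudida j(t) = 30, sustituimos t = 8.84415778187062 para obtener j = 30.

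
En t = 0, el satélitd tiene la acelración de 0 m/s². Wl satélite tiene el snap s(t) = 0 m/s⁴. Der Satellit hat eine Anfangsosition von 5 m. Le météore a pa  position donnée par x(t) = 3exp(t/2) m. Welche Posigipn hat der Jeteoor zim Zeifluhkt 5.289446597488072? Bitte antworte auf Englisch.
From the given position equation x(t) = 3·exp(t/2), we substitute t = 5.289446597488072 to get x = 42.2386461458142.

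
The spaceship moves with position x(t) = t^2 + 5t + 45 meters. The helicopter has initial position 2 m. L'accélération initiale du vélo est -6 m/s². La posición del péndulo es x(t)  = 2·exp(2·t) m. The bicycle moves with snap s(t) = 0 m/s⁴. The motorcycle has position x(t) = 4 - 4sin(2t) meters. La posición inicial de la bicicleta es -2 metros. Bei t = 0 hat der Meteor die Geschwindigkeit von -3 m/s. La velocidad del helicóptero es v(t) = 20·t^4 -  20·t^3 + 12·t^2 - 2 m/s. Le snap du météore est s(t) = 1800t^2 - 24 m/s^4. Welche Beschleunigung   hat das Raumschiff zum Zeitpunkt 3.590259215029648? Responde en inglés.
Starting from position x(t) = t^2 + 5·t + 45, we take 2 derivatives. Differentiating position, we get velocity: v(t) = 2·t + 5. The derivative of velocity gives acceleration: a(t) = 2. We have acceleration a(t) = 2. Substituting t = 3.590259215029648: a(3.590259215029648) = 2.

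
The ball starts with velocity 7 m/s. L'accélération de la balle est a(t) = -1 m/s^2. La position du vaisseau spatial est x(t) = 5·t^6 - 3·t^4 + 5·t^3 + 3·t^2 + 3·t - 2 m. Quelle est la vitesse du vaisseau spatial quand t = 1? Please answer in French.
Nous devons dériver notre équation de la position x(t) = 5·t^6 - 3·t^4 + 5·t^3 + 3·t^2 + 3·t - 2 1 fois. La dérivée de la position donne la vitesse: v(t) = 30·t^5 - 12·t^3 + 15·t^2 + 6·t + 3. De l'équation de la vitesse v(t) = 30·t^5 - 12·t^3 + 15·t^2 + 6·t + 3, nous substituons t = 1 pour obtenir v = 42.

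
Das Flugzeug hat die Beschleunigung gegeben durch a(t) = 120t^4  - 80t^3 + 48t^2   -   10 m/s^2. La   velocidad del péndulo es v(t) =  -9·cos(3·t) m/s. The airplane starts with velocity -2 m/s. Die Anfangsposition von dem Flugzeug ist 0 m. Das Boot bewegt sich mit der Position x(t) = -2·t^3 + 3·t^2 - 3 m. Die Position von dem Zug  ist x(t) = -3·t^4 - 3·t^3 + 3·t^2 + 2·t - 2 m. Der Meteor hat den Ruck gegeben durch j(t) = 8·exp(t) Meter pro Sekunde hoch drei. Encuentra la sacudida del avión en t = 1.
Para resolver esto, necesitamos tomar 1 derivada de nuestra ecuación de la aceleración a(t) = 120·t^4 - 80·t^3 + 48·t^2 - 10. La derivada de la aceleración da la sacudida: j(t) = 480·t^3 - 240·t^2 + 96·t. De la ecuación de la sacudida j(t) = 480·t^3 - 240·t^2 + 96·t, sustituimos t = 1 para obtener j = 336.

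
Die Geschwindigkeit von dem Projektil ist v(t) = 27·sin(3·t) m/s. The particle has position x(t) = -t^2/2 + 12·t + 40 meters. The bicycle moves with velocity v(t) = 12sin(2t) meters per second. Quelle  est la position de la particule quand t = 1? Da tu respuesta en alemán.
Aus der Gleichung für die Position x(t) = -t^2/2 + 12·t + 40, setzen wir t = 1 ein und erhalten x = 103/2.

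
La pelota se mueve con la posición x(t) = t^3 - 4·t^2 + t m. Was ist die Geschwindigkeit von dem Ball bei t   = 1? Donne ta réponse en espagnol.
Para resolver esto, necesitamos tomar 1 derivada de nuestra ecuación de la posición x(t) = t^3 - 4·t^2 + t. Derivando la posición, obtenemos la velocidad: v(t) = 3·t^2 - 8·t + 1. Tenemos la velocidad v(t) = 3·t^2 - 8·t + 1. Sustituyendo t = 1: v(1) = -4.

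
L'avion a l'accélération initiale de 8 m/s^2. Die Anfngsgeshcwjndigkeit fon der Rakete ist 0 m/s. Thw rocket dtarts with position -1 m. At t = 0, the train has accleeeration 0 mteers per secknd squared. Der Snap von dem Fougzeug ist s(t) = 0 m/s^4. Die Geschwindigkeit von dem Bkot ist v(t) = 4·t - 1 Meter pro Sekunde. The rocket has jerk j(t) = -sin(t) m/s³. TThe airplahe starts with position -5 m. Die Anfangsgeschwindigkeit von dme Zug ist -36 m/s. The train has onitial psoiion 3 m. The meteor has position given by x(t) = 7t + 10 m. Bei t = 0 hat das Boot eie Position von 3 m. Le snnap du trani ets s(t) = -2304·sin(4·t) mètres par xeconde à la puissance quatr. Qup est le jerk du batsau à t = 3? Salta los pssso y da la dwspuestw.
À t = 3, j = 0.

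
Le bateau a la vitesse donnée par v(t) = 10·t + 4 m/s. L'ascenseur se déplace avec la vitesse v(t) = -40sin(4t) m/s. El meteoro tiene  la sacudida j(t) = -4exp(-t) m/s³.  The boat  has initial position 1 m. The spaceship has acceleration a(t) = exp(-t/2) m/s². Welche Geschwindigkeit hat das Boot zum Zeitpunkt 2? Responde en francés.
De l'équation de la vitesse v(t) = 10·t + 4, nous substituons t = 2 pour obtenir v = 24.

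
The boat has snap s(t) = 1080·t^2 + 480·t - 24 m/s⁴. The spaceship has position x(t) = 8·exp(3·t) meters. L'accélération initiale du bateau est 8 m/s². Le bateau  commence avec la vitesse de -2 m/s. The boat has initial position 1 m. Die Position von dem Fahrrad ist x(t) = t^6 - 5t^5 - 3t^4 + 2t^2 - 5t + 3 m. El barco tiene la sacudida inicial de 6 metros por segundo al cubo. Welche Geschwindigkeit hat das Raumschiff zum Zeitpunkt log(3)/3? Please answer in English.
Starting from position x(t) = 8·exp(3·t), we take 1 derivative. Taking d/dt of x(t), we find v(t) = 24·exp(3·t). Using v(t) = 24·exp(3·t) and substituting t = log(3)/3, we find v = 72.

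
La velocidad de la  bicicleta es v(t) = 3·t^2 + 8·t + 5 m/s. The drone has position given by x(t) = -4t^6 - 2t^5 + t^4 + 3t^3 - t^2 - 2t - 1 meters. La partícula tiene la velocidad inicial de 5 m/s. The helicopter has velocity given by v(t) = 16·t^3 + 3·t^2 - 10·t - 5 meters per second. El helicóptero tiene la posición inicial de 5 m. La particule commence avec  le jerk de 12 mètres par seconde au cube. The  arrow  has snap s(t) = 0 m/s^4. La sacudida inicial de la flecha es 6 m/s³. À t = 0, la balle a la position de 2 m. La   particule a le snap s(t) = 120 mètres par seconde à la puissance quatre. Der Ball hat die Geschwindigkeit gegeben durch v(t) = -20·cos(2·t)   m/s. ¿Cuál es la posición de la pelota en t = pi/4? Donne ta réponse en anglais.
We must find the integral of our velocity equation v(t) = -20·cos(2·t) 1 time. Finding the antiderivative of v(t) and using x(0) = 2: x(t) = 2 - 10·sin(2·t). We have position x(t) = 2 - 10·sin(2·t). Substituting t = pi/4: x(pi/4) = -8.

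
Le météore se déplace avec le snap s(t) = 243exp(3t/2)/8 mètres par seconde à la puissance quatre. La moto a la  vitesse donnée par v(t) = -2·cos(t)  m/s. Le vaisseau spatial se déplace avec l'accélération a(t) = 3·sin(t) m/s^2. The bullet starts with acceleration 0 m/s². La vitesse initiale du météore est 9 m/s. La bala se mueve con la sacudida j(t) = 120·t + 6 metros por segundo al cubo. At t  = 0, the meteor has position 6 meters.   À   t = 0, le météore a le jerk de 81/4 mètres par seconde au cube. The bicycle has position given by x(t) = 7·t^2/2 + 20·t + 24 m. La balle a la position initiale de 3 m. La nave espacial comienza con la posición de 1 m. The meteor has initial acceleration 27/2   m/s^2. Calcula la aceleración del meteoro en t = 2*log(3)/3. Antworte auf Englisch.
Starting from snap s(t) = 243·exp(3·t/2)/8, we take 2 antiderivatives. Integrating snap and using the initial condition j(0) = 81/4, we get j(t) = 81·exp(3·t/2)/4. The antiderivative of jerk, with a(0) = 27/2, gives acceleration: a(t) = 27·exp(3·t/2)/2. From the given acceleration equation a(t) = 27·exp(3·t/2)/2, we substitute t = 2*log(3)/3 to get a = 81/2.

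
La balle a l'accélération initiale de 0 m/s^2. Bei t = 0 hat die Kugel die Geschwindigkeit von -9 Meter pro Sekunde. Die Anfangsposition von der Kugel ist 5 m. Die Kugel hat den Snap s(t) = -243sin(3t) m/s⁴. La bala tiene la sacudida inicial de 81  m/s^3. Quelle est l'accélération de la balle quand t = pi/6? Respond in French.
Pour résoudre ceci, nous devons prendre 2 intégrales de notre équation du snap s(t) = -243·sin(3·t). En prenant ∫s(t)dt et en appliquant j(0) = 81, nous trouvons j(t) = 81·cos(3·t). L'intégrale du jerk, avec a(0) = 0, donne l'accélération: a(t) = 27·sin(3·t). De l'équation de l'accélération a(t) = 27·sin(3·t), nous substituons t = pi/6 pour obtenir a = 27.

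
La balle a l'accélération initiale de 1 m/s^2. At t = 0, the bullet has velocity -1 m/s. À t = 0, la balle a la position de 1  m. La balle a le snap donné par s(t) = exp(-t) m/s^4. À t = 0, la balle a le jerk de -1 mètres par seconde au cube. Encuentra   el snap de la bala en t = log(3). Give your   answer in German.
Aus der Gleichung für den Snap s(t) = exp(-t), setzen wir t = log(3) ein und erhalten s = 1/3.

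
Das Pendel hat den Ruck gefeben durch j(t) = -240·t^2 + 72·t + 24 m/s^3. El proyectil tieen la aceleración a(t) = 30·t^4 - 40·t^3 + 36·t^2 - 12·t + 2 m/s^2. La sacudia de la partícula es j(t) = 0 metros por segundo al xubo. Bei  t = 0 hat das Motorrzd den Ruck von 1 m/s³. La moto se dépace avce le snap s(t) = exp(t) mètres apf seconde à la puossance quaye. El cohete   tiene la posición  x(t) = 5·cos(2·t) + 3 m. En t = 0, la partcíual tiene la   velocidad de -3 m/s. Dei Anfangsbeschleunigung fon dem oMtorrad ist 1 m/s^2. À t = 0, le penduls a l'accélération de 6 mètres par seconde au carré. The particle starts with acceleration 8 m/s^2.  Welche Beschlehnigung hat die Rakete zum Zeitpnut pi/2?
Wir müssen unsere Gleichung für die Position x(t) = 5·cos(2·t) + 3 2-mal ableiten. Die Ableitung von der Position ergibt die Geschwindigkeit: v(t) = -10·sin(2·t). Durch Ableiten von der Geschwindigkeit erhalten wir die Beschleunigung: a(t) = -20·cos(2·t). Aus der Gleichung für die Beschleunigung a(t) = -20·cos(2·t), setzen wir t = pi/2 ein und erhalten a = 20.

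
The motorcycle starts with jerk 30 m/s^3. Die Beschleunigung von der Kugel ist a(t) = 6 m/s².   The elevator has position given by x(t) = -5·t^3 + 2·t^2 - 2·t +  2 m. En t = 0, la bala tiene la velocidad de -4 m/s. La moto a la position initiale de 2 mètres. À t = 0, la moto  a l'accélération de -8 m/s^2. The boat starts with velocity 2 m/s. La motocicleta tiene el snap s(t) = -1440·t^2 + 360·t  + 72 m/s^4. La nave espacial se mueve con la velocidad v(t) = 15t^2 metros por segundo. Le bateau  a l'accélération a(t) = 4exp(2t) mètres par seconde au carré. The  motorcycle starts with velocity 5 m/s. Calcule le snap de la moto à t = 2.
De l'équation du snap s(t) = -1440·t^2 + 360·t + 72, nous substituons t = 2 pour obtenir s = -4968.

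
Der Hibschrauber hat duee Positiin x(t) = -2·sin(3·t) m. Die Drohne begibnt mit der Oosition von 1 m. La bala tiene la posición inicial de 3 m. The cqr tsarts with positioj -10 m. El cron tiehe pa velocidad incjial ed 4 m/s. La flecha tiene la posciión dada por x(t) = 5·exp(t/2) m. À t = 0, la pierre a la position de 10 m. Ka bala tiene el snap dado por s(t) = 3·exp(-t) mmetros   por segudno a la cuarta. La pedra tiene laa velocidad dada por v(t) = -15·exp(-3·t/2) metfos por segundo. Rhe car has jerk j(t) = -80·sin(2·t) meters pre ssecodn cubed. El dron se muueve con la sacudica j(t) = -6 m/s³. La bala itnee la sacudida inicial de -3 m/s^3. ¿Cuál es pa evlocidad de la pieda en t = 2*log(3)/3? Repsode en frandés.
En utilisant v(t) = -15·exp(-3·t/2) et en substituant t = 2*log(3)/3, nous trouvons v = -5.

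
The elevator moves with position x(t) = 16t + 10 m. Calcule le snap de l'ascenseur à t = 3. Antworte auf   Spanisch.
Para resolver esto, necesitamos tomar 4 derivadas de nuestra ecuación de la posición x(t) = 16·t + 10. La derivada de la posición da la velocidad: v(t) = 16. Derivando la velocidad, obtenemos la aceleración: a(t) = 0. Tomando d/dt de a(t), encontramos j(t) = 0. Tomando d/dt de j(t), encontramos s(t) = 0. Usando s(t) = 0 y sustituyendo t = 3, encontramos s = 0.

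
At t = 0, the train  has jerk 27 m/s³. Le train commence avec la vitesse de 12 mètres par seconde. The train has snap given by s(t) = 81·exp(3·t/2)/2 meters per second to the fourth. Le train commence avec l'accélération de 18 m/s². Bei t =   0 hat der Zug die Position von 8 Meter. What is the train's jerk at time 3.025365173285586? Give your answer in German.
Ausgehend von dem Snap s(t) = 81·exp(3·t/2)/2, nehmen wir 1 Stammfunktion. Mit ∫s(t)dt und Anwendung von j(0) = 27, finden wir j(t) = 27·exp(3·t/2). Mit j(t) = 27·exp(3·t/2) und Einsetzen von t = 3.025365173285586, finden wir j = 2524.71793341964.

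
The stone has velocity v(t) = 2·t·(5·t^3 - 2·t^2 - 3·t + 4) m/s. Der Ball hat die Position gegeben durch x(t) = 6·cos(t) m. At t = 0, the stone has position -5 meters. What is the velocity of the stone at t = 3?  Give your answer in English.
From the given velocity equation v(t) = 2·t·(5·t^3 - 2·t^2 - 3·t + 4), we substitute t = 3 to get v = 672.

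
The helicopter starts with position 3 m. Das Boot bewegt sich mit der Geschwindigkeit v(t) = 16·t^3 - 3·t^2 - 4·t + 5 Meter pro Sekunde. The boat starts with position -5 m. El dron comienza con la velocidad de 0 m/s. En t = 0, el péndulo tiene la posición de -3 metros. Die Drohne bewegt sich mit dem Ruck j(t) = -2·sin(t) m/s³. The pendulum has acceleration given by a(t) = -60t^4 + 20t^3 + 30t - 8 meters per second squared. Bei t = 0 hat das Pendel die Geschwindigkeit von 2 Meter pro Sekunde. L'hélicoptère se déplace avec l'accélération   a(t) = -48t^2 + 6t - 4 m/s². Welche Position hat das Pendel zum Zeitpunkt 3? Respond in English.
Starting from acceleration a(t) = -60·t^4 + 20·t^3 + 30·t - 8, we take 2 integrals. Finding the antiderivative of a(t) and using v(0) = 2: v(t) = -12·t^5 + 5·t^4 + 15·t^2 - 8·t + 2. Integrating velocity and using the initial condition x(0) = -3, we get x(t) = -2·t^6 + t^5 + 5·t^3 - 4·t^2 + 2·t - 3. From the given position equation x(t) = -2·t^6 + t^5 + 5·t^3 - 4·t^2 + 2·t - 3, we substitute t = 3 to get x = -1113.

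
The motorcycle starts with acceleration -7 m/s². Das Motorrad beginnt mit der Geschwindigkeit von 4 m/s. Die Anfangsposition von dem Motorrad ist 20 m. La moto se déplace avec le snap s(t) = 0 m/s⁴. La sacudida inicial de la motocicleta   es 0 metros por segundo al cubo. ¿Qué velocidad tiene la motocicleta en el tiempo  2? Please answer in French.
Nous devons trouver l'intégrale de notre équation du snap s(t) = 0 3 fois. En intégrant le snap et en utilisant la condition initiale j(0) = 0, nous obtenons j(t) = 0. La primitive du jerk, avec a(0) = -7, donne l'accélération: a(t) = -7. En prenant ∫a(t)dt et en appliquant v(0) = 4, nous trouvons v(t) = 4 - 7·t. De l'équation de la vitesse v(t) = 4 - 7·t, nous substituons t = 2 pour obtenir v = -10.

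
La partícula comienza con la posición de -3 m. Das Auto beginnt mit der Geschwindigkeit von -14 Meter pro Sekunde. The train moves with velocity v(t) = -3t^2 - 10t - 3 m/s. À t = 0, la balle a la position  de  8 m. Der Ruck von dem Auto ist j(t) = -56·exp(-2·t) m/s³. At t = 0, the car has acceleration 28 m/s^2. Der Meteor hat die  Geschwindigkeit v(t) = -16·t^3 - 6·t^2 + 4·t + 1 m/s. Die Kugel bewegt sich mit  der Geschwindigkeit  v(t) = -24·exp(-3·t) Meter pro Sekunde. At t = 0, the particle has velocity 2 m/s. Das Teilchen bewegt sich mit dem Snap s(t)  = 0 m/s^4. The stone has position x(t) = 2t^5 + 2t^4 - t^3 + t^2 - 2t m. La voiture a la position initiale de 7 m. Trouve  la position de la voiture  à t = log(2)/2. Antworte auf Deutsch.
Ausgehend von dem Ruck j(t) = -56·exp(-2·t), nehmen wir 3 Integrale. Die Stammfunktion von dem Ruck ist die Beschleunigung. Mit a(0) = 28 erhalten wir a(t) = 28·exp(-2·t). Mit ∫a(t)dt und Anwendung von v(0) = -14, finden wir v(t) = -14·exp(-2·t). Das Integral von der Geschwindigkeit ist die Position. Mit x(0) = 7 erhalten wir x(t) = 7·exp(-2·t). Aus der Gleichung für die Position x(t) = 7·exp(-2·t), setzen wir t = log(2)/2 ein und erhalten x = 7/2.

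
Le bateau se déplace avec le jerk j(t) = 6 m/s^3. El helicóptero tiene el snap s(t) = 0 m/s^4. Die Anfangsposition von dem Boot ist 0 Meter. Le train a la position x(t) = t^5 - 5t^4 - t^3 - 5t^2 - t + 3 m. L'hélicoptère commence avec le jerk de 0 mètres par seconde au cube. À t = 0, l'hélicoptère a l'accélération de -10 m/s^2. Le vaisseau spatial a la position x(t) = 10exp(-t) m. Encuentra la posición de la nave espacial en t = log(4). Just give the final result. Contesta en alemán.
x(log(4)) = 5/2.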